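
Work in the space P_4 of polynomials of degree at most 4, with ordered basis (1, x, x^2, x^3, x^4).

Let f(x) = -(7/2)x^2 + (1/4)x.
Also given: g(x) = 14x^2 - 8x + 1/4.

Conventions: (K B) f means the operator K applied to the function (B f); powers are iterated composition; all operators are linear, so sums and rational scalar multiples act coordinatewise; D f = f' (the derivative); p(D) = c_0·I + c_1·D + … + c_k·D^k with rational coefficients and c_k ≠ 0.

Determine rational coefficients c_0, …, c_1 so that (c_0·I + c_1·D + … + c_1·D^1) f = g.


p(D) = -4·I + D, i.e. c_0 = -4, c_1 = 1

D^0 f = -(7/2)x^2 + (1/4)x
D^1 f = -7x + 1/4
matching coefficients of g against c_0 f + c_1 Df + … from the top degree down determines the c_i
solution: c_0 = -4, c_1 = 1


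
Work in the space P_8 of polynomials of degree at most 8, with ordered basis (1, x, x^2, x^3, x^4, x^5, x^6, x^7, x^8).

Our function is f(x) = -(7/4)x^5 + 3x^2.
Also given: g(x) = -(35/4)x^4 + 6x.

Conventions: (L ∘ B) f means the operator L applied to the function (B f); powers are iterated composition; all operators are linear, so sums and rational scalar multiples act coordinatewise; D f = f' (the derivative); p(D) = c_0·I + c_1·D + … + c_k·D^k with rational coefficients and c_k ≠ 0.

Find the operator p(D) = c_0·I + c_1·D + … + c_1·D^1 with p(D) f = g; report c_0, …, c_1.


D^0 f = -(7/4)x^5 + 3x^2
D^1 f = -(35/4)x^4 + 6x
matching coefficients of g against c_0 f + c_1 Df + … from the top degree down determines the c_i
solution: c_0 = 0, c_1 = 1

c_0 = 0, c_1 = 1


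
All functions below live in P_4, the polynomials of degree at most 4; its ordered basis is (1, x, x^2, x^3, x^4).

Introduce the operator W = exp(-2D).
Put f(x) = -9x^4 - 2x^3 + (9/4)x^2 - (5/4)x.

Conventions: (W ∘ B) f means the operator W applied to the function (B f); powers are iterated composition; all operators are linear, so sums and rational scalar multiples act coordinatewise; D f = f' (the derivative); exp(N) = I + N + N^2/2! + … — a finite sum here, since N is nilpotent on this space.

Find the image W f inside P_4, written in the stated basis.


the image equals g(x) = -9x^4 + 70x^3 - (807/4)x^2 + (1015/4)x - 233/2

order-1 term: 72x^3 + 12x^2 - 9x + 5/2
order-2 term: -216x^2 - 24x + 9
order-3 term: 288x + 16
order-4 term: -144
the series for exp(-2D) f terminates at order 4
exp(-2D) f = -9x^4 + 70x^3 - (807/4)x^2 + (1015/4)x - 233/2


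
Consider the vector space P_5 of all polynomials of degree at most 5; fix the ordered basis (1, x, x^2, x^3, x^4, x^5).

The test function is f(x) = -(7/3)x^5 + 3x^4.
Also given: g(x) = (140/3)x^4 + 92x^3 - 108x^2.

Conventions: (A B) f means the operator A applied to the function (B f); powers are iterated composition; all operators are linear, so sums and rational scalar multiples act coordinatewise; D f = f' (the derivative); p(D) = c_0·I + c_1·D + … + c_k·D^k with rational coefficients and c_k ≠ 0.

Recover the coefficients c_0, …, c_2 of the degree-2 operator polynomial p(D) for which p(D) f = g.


p(D) = -4·D − 3·D^2, i.e. c_0 = 0, c_1 = -4, c_2 = -3

D^0 f = -(7/3)x^5 + 3x^4
D^1 f = -(35/3)x^4 + 12x^3
D^2 f = -(140/3)x^3 + 36x^2
matching coefficients of g against c_0 f + c_1 Df + … from the top degree down determines the c_i
solution: c_0 = 0, c_1 = -4, c_2 = -3


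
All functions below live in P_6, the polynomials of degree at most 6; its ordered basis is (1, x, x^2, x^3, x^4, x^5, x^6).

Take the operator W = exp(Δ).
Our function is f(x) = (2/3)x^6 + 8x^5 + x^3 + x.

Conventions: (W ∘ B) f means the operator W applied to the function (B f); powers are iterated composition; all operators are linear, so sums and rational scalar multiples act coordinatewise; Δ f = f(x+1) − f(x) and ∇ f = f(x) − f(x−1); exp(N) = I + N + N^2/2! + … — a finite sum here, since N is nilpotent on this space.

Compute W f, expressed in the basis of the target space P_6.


order-1 term: 4x^5 + 50x^4 + (280/3)x^3 + 93x^2 + 47x + 32/3
order-2 term: 10x^4 + 120x^3 + 310x^2 + 343x + 431/3
order-3 term: (40/3)x^3 + 140x^2 + 340x + 261
order-4 term: 10x^2 + 80x + 370/3
order-5 term: 4x + 18
order-6 term: 2/3
the series for exp(Δ) f terminates at order 6
exp(Δ) f = (2/3)x^6 + 12x^5 + 60x^4 + (683/3)x^3 + 553x^2 + 815x + 1672/3

the result is g(x) = (2/3)x^6 + 12x^5 + 60x^4 + (683/3)x^3 + 553x^2 + 815x + 1672/3


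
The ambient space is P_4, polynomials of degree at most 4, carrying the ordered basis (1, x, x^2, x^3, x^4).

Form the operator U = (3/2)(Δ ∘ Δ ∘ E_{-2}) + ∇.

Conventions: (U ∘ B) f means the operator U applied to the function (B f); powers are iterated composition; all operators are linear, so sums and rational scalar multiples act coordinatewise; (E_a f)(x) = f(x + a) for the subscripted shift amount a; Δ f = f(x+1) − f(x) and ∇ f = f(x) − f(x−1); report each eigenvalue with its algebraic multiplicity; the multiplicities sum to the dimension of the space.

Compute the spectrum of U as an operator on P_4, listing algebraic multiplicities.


image of 1: 0
image of x: 1
image of x^2: 2x + 2
image of x^3: 3x^2 + 6x - 8
image of x^4: 4x^3 + 12x^2 - 32x + 20
the matrix is upper triangular; its diagonal is (0, 0, 0, 0, 0)
for a triangular matrix the eigenvalues are the diagonal entries, with algebraic multiplicity their repetition count

λ = 0 (multiplicity 5)


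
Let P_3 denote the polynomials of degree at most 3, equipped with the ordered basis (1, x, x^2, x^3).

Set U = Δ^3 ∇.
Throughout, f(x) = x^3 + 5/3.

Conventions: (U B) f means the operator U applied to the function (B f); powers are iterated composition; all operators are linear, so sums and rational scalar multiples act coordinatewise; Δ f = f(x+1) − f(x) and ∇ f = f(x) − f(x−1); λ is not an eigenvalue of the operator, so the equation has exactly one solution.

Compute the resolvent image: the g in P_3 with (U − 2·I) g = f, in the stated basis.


the result is g(x) = -(1/2)x^3 - 5/6

write g with unknown coordinates in the stated basis and equate coefficients in (U − 2·I) g = f
solving from the highest basis element down gives g = -(1/2)x^3 - 5/6
check: U g = 0
so U g − 2·g = x^3 + 5/3 = f ✓


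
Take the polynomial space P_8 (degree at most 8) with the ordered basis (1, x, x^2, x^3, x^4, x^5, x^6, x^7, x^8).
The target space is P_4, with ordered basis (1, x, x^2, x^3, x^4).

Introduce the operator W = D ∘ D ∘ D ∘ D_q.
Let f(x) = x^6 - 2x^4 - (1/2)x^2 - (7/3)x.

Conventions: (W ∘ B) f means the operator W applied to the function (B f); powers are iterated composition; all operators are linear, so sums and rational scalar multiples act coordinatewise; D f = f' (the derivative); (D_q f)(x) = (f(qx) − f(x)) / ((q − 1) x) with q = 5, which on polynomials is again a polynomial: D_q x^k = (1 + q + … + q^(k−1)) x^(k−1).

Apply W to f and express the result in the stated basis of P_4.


the result is g(x) = 234360x^2 - 1872

D_q f = 3906x^5 - 312x^3 - 3x - 7/3
D D_q f = 19530x^4 - 936x^2 - 3
D D D_q f = 78120x^3 - 1872x
D (D ∘ D ∘ D_q) f = 234360x^2 - 1872


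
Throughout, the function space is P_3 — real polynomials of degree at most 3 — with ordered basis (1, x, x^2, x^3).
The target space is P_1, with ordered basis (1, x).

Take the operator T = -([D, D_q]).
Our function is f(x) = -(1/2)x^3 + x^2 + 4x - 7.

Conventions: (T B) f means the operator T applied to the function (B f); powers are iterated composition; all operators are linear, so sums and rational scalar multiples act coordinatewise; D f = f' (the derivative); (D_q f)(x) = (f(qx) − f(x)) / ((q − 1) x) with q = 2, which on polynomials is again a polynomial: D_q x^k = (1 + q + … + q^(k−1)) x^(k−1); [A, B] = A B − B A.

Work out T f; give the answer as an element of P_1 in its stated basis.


D_q f = -(7/2)x^2 + 3x + 4
D D_q f = -7x + 3
D f = -(3/2)x^2 + 2x + 4
D_q D f = -(9/2)x + 2
[D, D_q] f = -(5/2)x + 1
(-([D, D_q])) f = (5/2)x - 1

the image equals g(x) = (5/2)x - 1


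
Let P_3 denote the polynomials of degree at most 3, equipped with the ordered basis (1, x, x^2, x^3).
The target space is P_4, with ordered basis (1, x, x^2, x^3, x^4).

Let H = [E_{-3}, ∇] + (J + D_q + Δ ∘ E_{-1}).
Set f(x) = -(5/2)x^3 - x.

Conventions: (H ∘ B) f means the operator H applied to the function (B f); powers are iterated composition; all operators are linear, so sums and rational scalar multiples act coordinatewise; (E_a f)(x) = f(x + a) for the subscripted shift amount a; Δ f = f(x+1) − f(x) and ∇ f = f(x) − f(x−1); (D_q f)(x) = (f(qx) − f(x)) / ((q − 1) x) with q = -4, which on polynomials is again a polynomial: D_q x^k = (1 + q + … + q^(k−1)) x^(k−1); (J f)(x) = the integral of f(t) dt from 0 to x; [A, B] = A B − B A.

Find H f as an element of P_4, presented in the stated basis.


g(x) = -(5/8)x^4 - (81/2)x^2 + (15/2)x - 9/2

∇ f = -(15/2)x^2 + (15/2)x - 7/2
E_{-3} ∇ f = -(15/2)x^2 + (105/2)x - 187/2
E_{-3} f = -(5/2)x^3 + (45/2)x^2 - (137/2)x + 141/2
∇ E_{-3} f = -(15/2)x^2 + (105/2)x - 187/2
[E_{-3}, ∇] f = 0
J f = -(5/8)x^4 - (1/2)x^2
D_q f = -(65/2)x^2 - 1
E_{-1} f = -(5/2)x^3 + (15/2)x^2 - (17/2)x + 7/2
Δ E_{-1} f = -(15/2)x^2 + (15/2)x - 7/2
(J + D_q + Δ ∘ E_{-1}) f = -(5/8)x^4 - (81/2)x^2 + (15/2)x - 9/2
([E_{-3}, ∇] + (J + D_q + Δ ∘ E_{-1})) f = -(5/8)x^4 - (81/2)x^2 + (15/2)x - 9/2


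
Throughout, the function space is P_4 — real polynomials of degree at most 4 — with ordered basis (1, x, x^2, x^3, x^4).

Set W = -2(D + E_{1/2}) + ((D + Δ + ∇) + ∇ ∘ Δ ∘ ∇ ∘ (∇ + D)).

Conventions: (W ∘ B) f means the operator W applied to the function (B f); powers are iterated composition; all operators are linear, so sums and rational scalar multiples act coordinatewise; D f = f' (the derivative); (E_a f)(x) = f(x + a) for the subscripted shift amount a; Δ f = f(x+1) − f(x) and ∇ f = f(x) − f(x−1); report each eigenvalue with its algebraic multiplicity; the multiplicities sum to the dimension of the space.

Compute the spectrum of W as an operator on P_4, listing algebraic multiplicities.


image of 1: -2
image of x: -2x
image of x^2: -2x^2 - 1/2
image of x^3: -2x^3 - (3/2)x + 7/4
image of x^4: -2x^4 - 3x^2 + 7x + 383/8
the matrix is upper triangular; its diagonal is (-2, -2, -2, -2, -2)
for a triangular matrix the eigenvalues are the diagonal entries, with algebraic multiplicity their repetition count

λ = -2 (multiplicity 5)


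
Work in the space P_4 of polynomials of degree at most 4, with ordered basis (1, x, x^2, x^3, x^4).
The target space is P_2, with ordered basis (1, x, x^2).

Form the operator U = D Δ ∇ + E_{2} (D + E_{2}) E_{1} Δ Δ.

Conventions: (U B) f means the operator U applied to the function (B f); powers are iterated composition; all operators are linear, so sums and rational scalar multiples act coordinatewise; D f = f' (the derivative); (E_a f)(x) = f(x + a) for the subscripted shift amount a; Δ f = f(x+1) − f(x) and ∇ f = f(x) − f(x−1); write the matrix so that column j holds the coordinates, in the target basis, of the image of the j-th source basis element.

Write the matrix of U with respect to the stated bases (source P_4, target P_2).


the matrix is [[0, 0, 2, 48, 530]; [0, 0, 0, 6, 192]; [0, 0, 0, 0, 12]] (rows listed top to bottom)

image of 1: 0
image of x: 0
image of x^2: 2
image of x^3: 6x + 48
image of x^4: 12x^2 + 192x + 530
each image's coordinates form column j of the matrix


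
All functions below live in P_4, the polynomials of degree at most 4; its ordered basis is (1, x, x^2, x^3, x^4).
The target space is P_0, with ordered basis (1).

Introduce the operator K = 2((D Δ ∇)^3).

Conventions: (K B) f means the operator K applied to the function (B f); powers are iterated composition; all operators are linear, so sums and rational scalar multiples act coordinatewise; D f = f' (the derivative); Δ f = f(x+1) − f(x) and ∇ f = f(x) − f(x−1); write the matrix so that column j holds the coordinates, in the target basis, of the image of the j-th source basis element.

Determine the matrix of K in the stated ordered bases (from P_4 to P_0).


the matrix is [[0, 0, 0, 0, 0]] (rows listed top to bottom)

image of 1: 0
image of x: 0
image of x^2: 0
image of x^3: 0
image of x^4: 0
each image's coordinates form column j of the matrix


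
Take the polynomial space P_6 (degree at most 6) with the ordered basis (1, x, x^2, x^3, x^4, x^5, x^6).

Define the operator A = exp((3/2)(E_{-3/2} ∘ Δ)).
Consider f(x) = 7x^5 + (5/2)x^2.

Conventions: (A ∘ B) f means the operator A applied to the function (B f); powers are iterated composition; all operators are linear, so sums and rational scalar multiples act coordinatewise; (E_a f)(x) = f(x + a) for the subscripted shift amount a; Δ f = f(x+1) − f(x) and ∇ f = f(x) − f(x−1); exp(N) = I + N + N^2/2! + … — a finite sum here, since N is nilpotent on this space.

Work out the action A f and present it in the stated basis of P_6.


the image equals g(x) = 7x^5 + (105/2)x^4 - (105/2)x^3 - 365x^2 + (7575/16)x + 759/4

order-1 term: (105/2)x^4 - 210x^3 + (1365/4)x^2 - 255x + 2301/32
order-2 term: (315/2)x^3 - 945x^2 + (7875/4)x - 11295/8
order-3 term: (945/4)x^2 - (2835/2)x + 34965/16
order-4 term: (2835/16)x - 2835/4
order-5 term: 1701/32
the series for exp((3/2)(E_{-3/2} ∘ Δ)) f terminates at order 5
exp((3/2)(E_{-3/2} ∘ Δ)) f = 7x^5 + (105/2)x^4 - (105/2)x^3 - 365x^2 + (7575/16)x + 759/4


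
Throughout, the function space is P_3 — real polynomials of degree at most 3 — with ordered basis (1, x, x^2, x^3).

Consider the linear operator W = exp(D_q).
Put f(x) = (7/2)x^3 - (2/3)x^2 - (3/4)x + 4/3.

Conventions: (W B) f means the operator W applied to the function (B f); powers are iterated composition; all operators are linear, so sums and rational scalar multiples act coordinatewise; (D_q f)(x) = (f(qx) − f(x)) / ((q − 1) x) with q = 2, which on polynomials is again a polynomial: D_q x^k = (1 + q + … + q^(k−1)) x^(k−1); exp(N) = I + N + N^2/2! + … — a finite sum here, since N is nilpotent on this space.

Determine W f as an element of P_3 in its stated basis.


g(x) = (7/2)x^3 + (143/6)x^2 + 34x + 71/6

order-1 term: (49/2)x^2 - 2x - 3/4
order-2 term: (147/4)x - 1
order-3 term: 49/4
the series for exp(D_q) f terminates at order 3
exp(D_q) f = (7/2)x^3 + (143/6)x^2 + 34x + 71/6


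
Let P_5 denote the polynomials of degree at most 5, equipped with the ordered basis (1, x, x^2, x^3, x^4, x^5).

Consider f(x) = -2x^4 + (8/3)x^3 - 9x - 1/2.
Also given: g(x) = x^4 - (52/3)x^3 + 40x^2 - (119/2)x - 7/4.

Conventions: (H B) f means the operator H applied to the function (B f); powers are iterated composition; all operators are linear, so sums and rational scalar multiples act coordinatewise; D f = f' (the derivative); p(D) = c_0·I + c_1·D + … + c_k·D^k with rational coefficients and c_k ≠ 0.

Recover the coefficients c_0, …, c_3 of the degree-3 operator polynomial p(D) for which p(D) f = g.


D^0 f = -2x^4 + (8/3)x^3 - 9x - 1/2
D^1 f = -8x^3 + 8x^2 - 9
D^2 f = -24x^2 + 16x
D^3 f = -48x + 16
matching coefficients of g against c_0 f + c_1 Df + … from the top degree down determines the c_i
solution: c_0 = -1/2, c_1 = 2, c_2 = -1, c_3 = 1

c_0 = -1/2, c_1 = 2, c_2 = -1, c_3 = 1


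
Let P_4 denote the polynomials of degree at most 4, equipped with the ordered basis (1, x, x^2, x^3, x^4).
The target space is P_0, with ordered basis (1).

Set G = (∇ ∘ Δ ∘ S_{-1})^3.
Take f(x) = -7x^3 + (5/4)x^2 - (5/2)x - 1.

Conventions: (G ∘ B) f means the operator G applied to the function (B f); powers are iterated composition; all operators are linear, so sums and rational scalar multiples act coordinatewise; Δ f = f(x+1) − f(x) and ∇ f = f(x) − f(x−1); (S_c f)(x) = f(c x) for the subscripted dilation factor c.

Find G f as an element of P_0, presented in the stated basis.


g(x) = 0

S_{-1} f = 7x^3 + (5/4)x^2 + (5/2)x - 1
Δ S_{-1} f = 21x^2 + (47/2)x + 43/4
∇ Δ S_{-1} f = 42x + 5/2
S_{-1} (∇ ∘ Δ ∘ S_{-1}) f = -42x + 5/2
Δ S_{-1} (∇ ∘ Δ ∘ S_{-1}) f = -42
∇ Δ S_{-1} (∇ ∘ Δ ∘ S_{-1}) f = 0
S_{-1} (∇ ∘ Δ ∘ S_{-1}) (∇ ∘ Δ ∘ S_{-1}) f = 0
Δ S_{-1} (∇ ∘ Δ ∘ S_{-1}) (∇ ∘ Δ ∘ S_{-1}) f = 0
∇ Δ S_{-1} (∇ ∘ Δ ∘ S_{-1}) (∇ ∘ Δ ∘ S_{-1}) f = 0


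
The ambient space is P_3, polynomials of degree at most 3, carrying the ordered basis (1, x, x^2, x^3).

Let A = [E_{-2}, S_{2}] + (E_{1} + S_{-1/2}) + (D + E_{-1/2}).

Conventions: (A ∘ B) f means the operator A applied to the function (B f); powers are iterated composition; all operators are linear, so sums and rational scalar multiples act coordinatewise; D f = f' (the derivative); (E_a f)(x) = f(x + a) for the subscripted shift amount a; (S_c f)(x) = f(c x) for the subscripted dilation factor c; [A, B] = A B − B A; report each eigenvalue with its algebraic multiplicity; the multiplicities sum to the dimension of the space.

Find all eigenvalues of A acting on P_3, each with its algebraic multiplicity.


image of 1: 3
image of x: (3/2)x - 1/2
image of x^2: (9/4)x^2 - 5x + 53/4
image of x^3: (15/8)x^3 - (39/2)x^2 + (303/4)x - 441/8
the matrix is upper triangular; its diagonal is (3, 3/2, 9/4, 15/8)
for a triangular matrix the eigenvalues are the diagonal entries, with algebraic multiplicity their repetition count

λ = 3/2 (multiplicity 1), λ = 15/8 (multiplicity 1), λ = 9/4 (multiplicity 1), λ = 3 (multiplicity 1)


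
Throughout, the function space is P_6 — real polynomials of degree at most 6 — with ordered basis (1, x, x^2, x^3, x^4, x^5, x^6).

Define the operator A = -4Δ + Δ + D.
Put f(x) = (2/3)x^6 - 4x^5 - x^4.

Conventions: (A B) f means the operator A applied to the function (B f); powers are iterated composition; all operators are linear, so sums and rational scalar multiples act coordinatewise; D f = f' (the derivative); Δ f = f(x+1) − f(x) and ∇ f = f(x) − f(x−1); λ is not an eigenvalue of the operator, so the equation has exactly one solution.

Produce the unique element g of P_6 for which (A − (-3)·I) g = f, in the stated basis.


write g with unknown coordinates in the stated basis and equate coefficients in (A − (-3)·I) g = f
solving from the highest basis element down gives g = (2/9)x^6 - (4/9)x^5 + (41/27)x^4 + (328/81)x^3 + (1304/81)x^2 + (9428/243)x + 34489/729
check: A g = -(8/3)x^5 - (50/9)x^4 - (328/27)x^3 - (1304/27)x^2 - (9428/81)x - 34489/243
so A g − (-3)·g = (2/3)x^6 - 4x^5 - x^4 = f ✓

g(x) = (2/9)x^6 - (4/9)x^5 + (41/27)x^4 + (328/81)x^3 + (1304/81)x^2 + (9428/243)x + 34489/729


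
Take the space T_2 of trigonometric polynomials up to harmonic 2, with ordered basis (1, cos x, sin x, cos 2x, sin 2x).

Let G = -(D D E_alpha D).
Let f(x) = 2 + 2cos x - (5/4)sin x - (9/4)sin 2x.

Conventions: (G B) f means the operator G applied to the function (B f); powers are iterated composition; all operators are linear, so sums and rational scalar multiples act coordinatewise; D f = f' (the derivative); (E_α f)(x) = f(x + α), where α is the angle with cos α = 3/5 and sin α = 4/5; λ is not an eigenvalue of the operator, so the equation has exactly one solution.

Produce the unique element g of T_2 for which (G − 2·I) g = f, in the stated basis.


write g with unknown coordinates in the stated basis and equate coefficients in (G − 2·I) g = f
solving from the highest basis element down gives g = -1 - (97/164)cos x + (47/82)sin x - (63/1234)cos 2x + (1089/4936)sin 2x
check: G g = (67/82)cos x - (17/164)sin x - (63/617)cos 2x - (1116/617)sin 2x
so G g − 2·g = 2 + 2cos x - (5/4)sin x - (9/4)sin 2x = f ✓

the result is g(x) = -1 - (97/164)cos x + (47/82)sin x - (63/1234)cos 2x + (1089/4936)sin 2x


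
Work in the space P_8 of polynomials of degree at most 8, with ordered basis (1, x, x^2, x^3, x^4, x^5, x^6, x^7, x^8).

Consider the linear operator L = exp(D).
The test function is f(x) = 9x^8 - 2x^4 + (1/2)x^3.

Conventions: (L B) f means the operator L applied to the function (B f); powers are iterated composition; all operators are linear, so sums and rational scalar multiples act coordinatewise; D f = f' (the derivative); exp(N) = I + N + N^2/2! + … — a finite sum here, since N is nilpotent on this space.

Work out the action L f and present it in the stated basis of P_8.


order-1 term: 72x^7 - 8x^3 + (3/2)x^2
order-2 term: 252x^6 - 12x^2 + (3/2)x
order-3 term: 504x^5 - 8x + 1/2
order-4 term: 630x^4 - 2
order-5 term: 504x^3
order-6 term: 252x^2
order-7 term: 72x
order-8 term: 9
the series for exp(D) f terminates at order 8
exp(D) f = 9x^8 + 72x^7 + 252x^6 + 504x^5 + 628x^4 + (993/2)x^3 + (483/2)x^2 + (131/2)x + 15/2

the image equals g(x) = 9x^8 + 72x^7 + 252x^6 + 504x^5 + 628x^4 + (993/2)x^3 + (483/2)x^2 + (131/2)x + 15/2


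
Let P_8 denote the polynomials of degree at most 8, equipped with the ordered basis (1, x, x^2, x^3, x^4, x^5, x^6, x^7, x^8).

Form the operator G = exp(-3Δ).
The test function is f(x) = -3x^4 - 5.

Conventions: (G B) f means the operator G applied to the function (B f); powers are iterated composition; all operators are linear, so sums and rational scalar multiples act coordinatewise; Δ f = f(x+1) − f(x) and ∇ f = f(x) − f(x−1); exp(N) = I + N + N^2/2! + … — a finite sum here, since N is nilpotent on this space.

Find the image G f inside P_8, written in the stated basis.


order-1 term: 36x^3 + 54x^2 + 36x + 9
order-2 term: -162x^2 - 324x - 189
order-3 term: 324x + 486
order-4 term: -243
the series for exp(-3Δ) f terminates at order 4
exp(-3Δ) f = -3x^4 + 36x^3 - 108x^2 + 36x + 58

the image equals g(x) = -3x^4 + 36x^3 - 108x^2 + 36x + 58


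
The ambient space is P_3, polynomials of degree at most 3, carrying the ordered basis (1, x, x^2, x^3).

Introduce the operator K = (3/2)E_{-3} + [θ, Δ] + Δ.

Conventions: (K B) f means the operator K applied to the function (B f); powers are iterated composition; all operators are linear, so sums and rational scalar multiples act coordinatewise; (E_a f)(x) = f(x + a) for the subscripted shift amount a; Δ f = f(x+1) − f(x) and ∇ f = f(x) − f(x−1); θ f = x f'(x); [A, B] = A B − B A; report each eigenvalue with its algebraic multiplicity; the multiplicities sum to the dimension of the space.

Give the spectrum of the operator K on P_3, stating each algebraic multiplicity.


image of 1: 3/2
image of x: (3/2)x - 9/2
image of x^2: (3/2)x^2 - 9x + 25/2
image of x^3: (3/2)x^3 - (27/2)x^2 + (75/2)x - 85/2
the matrix is upper triangular; its diagonal is (3/2, 3/2, 3/2, 3/2)
for a triangular matrix the eigenvalues are the diagonal entries, with algebraic multiplicity their repetition count

λ = 3/2 (multiplicity 4)


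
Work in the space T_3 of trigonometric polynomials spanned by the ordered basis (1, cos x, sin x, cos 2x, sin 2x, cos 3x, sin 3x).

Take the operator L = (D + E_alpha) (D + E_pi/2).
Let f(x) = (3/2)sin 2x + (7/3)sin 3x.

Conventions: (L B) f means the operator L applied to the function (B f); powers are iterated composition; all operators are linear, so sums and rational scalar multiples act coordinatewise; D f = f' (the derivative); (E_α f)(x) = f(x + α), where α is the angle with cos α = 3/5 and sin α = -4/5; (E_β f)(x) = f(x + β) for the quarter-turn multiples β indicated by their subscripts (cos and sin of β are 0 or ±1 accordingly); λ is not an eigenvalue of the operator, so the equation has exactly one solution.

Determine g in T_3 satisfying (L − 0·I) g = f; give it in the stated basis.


write g with unknown coordinates in the stated basis and equate coefficients in (L − 0·I) g = f
solving from the highest basis element down gives g = (12/29)cos 2x - (27/58)sin 2x + (273/1972)cos 3x - (2317/5916)sin 3x
check: L g = (3/2)sin 2x + (7/3)sin 3x
so L g − 0·g = (3/2)sin 2x + (7/3)sin 3x = f ✓

g(x) = (12/29)cos 2x - (27/58)sin 2x + (273/1972)cos 3x - (2317/5916)sin 3x


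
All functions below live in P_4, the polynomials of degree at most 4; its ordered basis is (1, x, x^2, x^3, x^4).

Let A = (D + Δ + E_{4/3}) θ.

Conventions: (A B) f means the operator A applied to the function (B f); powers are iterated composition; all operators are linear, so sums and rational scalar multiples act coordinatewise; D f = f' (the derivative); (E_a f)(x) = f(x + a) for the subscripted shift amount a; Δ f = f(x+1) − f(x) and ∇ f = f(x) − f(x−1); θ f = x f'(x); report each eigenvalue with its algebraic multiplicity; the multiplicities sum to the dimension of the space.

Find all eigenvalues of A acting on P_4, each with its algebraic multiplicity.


image of 1: 0
image of x: x + 10/3
image of x^2: 2x^2 + (40/3)x + 50/9
image of x^3: 3x^3 + 30x^2 + 25x + 91/9
image of x^4: 4x^4 + (160/3)x^3 + (200/3)x^2 + (1456/27)x + 1348/81
the matrix is upper triangular; its diagonal is (0, 1, 2, 3, 4)
for a triangular matrix the eigenvalues are the diagonal entries, with algebraic multiplicity their repetition count

λ = 0 (multiplicity 1), λ = 1 (multiplicity 1), λ = 2 (multiplicity 1), λ = 3 (multiplicity 1), λ = 4 (multiplicity 1)


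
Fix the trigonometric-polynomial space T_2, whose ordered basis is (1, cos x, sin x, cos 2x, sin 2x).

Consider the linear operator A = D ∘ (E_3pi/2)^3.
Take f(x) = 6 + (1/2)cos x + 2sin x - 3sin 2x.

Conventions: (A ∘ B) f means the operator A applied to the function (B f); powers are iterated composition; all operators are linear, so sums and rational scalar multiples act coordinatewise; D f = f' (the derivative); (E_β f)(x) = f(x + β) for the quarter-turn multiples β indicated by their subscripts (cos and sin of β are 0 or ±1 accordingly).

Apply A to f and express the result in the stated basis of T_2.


g(x) = -(1/2)cos x - 2sin x + 6cos 2x

E_3pi/2 f = 6 - 2cos x + (1/2)sin x + 3sin 2x
E_3pi/2 E_3pi/2 f = 6 - (1/2)cos x - 2sin x - 3sin 2x
E_3pi/2 E_3pi/2 E_3pi/2 f = 6 + 2cos x - (1/2)sin x + 3sin 2x
D (E_3pi/2)^3 f = -(1/2)cos x - 2sin x + 6cos 2x


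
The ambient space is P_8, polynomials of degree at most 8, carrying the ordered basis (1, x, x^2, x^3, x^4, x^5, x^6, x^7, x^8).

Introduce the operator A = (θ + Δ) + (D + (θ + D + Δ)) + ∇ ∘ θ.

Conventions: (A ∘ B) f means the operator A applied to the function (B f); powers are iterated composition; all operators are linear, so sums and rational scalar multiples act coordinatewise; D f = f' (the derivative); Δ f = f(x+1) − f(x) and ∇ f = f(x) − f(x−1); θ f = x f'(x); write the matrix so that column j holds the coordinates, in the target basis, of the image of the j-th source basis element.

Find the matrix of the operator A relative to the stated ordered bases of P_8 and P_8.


image of 1: 0
image of x: 2x + 5
image of x^2: 4x^2 + 12x
image of x^3: 6x^3 + 21x^2 - 3x + 5
image of x^4: 8x^4 + 32x^3 - 12x^2 + 24x - 2
image of x^5: 10x^5 + 45x^4 - 30x^3 + 70x^2 - 15x + 7
image of x^6: 12x^6 + 60x^5 - 60x^4 + 160x^3 - 60x^2 + 48x - 4
image of x^7: 14x^7 + 77x^6 - 105x^5 + 315x^4 - 175x^3 + 189x^2 - 35x + 9
image of x^8: 16x^8 + 96x^7 - 168x^6 + 560x^5 - 420x^4 + 560x^3 - 168x^2 + 80x - 6
each image's coordinates form column j of the matrix

the matrix is [[0, 5, 0, 5, -2, 7, -4, 9, -6]; [0, 2, 12, -3, 24, -15, 48, -35, 80]; [0, 0, 4, 21, -12, 70, -60, 189, -168]; [0, 0, 0, 6, 32, -30, 160, -175, 560]; [0, 0, 0, 0, 8, 45, -60, 315, -420]; [0, 0, 0, 0, 0, 10, 60, -105, 560]; [0, 0, 0, 0, 0, 0, 12, 77, -168]; [0, 0, 0, 0, 0, 0, 0, 14, 96]; [0, 0, 0, 0, 0, 0, 0, 0, 16]] (rows listed top to bottom)


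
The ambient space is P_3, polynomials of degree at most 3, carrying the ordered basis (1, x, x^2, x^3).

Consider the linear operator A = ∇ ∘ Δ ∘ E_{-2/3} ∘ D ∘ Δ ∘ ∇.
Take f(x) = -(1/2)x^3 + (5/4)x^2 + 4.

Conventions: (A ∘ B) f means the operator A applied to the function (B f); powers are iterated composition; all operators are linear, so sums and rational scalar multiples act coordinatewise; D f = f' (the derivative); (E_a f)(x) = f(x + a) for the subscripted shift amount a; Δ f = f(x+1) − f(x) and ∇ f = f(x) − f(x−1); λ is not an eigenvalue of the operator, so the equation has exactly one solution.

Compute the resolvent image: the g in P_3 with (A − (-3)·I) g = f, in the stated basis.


g(x) = -(1/6)x^3 + (5/12)x^2 + 4/3

write g with unknown coordinates in the stated basis and equate coefficients in (A − (-3)·I) g = f
solving from the highest basis element down gives g = -(1/6)x^3 + (5/12)x^2 + 4/3
check: A g = 0
so A g − (-3)·g = -(1/2)x^3 + (5/4)x^2 + 4 = f ✓


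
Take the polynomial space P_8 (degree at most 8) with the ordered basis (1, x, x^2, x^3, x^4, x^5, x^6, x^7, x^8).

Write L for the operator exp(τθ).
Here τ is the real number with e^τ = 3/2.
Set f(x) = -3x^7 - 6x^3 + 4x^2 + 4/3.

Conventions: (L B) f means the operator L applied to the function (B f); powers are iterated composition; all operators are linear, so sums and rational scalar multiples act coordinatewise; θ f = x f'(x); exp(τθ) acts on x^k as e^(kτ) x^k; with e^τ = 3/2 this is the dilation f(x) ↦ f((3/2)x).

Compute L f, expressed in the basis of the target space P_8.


the image equals g(x) = -(6561/128)x^7 - (81/4)x^3 + 9x^2 + 4/3

exp(τθ) x^k = e^(kτ) x^k; with e^τ = 3/2 this sends x^k to (3/2)^k x^k
x^2 ↦ 9/4 x^2
x^3 ↦ 27/8 x^3
x^7 ↦ 2187/128 x^7
applying this coordinatewise to f: exp(τθ) f = -(6561/128)x^7 - (81/4)x^3 + 9x^2 + 4/3


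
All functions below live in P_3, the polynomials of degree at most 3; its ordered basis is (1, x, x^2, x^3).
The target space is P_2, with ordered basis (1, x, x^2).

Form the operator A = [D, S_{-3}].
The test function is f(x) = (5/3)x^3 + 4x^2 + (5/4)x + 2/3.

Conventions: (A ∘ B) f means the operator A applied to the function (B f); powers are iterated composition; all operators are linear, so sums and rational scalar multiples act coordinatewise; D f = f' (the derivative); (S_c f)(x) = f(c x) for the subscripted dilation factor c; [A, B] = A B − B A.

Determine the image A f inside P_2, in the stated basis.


S_{-3} f = -45x^3 + 36x^2 - (15/4)x + 2/3
D S_{-3} f = -135x^2 + 72x - 15/4
D f = 5x^2 + 8x + 5/4
S_{-3} D f = 45x^2 - 24x + 5/4
[D, S_{-3}] f = -180x^2 + 96x - 5

the image equals g(x) = -180x^2 + 96x - 5


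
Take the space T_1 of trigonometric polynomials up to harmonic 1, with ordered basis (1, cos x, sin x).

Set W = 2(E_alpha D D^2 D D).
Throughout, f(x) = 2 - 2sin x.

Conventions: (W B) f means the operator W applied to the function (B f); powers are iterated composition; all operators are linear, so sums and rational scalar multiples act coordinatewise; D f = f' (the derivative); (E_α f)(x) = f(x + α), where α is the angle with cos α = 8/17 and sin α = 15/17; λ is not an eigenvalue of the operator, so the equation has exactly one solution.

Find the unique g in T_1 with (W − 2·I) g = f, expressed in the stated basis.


write g with unknown coordinates in the stated basis and equate coefficients in (W − 2·I) g = f
solving from the highest basis element down gives g = -1 + (1/8)cos x + (1/2)sin x
check: W g = (1/4)cos x - sin x
so W g − 2·g = 2 - 2sin x = f ✓

the result is g(x) = -1 + (1/8)cos x + (1/2)sin x


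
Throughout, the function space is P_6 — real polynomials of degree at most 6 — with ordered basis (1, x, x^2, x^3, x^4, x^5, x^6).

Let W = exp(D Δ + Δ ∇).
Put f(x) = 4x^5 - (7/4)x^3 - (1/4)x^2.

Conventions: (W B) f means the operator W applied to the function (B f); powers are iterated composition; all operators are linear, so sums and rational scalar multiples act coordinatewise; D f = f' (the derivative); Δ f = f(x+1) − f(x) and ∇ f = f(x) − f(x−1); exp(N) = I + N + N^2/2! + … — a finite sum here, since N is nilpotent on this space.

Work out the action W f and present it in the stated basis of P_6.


g(x) = 4x^5 + (633/4)x^3 + (479/4)x^2 + 1059x + 1975/4

order-1 term: 160x^3 + 120x^2 + 99x + 55/4
order-2 term: 960x + 480
the series for exp(D Δ + Δ ∇) f terminates at order 2
exp(D Δ + Δ ∇) f = 4x^5 + (633/4)x^3 + (479/4)x^2 + 1059x + 1975/4


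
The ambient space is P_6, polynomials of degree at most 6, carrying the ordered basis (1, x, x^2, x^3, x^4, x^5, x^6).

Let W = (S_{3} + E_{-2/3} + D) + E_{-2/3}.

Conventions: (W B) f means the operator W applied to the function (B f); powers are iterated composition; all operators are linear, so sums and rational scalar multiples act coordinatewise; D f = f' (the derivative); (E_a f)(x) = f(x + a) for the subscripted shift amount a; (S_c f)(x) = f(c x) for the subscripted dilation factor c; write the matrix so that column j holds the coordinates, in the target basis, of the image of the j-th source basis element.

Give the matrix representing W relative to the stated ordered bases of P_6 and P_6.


the matrix is [[3, -1/3, 8/9, -16/27, 32/81, -64/243, 128/729]; [0, 5, -2/3, 8/3, -64/27, 160/81, -128/81]; [0, 0, 11, -1, 16/3, -160/27, 160/27]; [0, 0, 0, 29, -4/3, 80/9, -320/27]; [0, 0, 0, 0, 83, -5/3, 40/3]; [0, 0, 0, 0, 0, 245, -2]; [0, 0, 0, 0, 0, 0, 731]] (rows listed top to bottom)

image of 1: 3
image of x: 5x - 1/3
image of x^2: 11x^2 - (2/3)x + 8/9
image of x^3: 29x^3 - x^2 + (8/3)x - 16/27
image of x^4: 83x^4 - (4/3)x^3 + (16/3)x^2 - (64/27)x + 32/81
image of x^5: 245x^5 - (5/3)x^4 + (80/9)x^3 - (160/27)x^2 + (160/81)x - 64/243
image of x^6: 731x^6 - 2x^5 + (40/3)x^4 - (320/27)x^3 + (160/27)x^2 - (128/81)x + 128/729
each image's coordinates form column j of the matrix


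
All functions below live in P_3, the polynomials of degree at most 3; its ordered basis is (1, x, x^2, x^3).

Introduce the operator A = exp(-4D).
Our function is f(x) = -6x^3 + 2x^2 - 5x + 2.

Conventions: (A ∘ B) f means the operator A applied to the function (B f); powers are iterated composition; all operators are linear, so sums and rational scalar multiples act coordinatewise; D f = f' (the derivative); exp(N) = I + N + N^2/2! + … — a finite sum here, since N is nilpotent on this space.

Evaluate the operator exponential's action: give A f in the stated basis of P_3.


order-1 term: 72x^2 - 16x + 20
order-2 term: -288x + 32
order-3 term: 384
the series for exp(-4D) f terminates at order 3
exp(-4D) f = -6x^3 + 74x^2 - 309x + 438

the image equals g(x) = -6x^3 + 74x^2 - 309x + 438


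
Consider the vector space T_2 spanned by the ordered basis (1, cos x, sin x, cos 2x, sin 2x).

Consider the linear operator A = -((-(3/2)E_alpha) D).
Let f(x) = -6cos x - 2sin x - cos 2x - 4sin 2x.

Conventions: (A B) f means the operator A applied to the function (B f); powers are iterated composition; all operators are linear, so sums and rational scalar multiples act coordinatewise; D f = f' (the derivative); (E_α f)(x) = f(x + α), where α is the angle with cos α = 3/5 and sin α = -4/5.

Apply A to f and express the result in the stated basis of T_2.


the result is g(x) = -9cos x + 3sin x + (12/25)cos 2x - (309/25)sin 2x

D f = -2cos x + 6sin x - 8cos 2x + 2sin 2x
E_alpha D f = -6cos x + 2sin x + (8/25)cos 2x - (206/25)sin 2x
(-(3/2)E_alpha) D f = 9cos x - 3sin x - (12/25)cos 2x + (309/25)sin 2x
(-((-(3/2)E_alpha) D)) f = -9cos x + 3sin x + (12/25)cos 2x - (309/25)sin 2x


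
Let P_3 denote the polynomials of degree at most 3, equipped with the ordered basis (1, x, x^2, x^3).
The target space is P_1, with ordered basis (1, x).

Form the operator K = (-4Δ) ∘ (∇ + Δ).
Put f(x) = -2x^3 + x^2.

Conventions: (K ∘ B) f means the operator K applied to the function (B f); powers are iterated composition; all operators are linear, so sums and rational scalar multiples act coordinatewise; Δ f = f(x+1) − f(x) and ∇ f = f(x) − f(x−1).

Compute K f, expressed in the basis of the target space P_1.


the result is g(x) = 96x + 32

∇ f = -6x^2 + 8x - 3
Δ f = -6x^2 - 4x - 1
(∇ + Δ) f = -12x^2 + 4x - 4
Δ (∇ + Δ) f = -24x - 8
(-4Δ) (∇ + Δ) f = 96x + 32


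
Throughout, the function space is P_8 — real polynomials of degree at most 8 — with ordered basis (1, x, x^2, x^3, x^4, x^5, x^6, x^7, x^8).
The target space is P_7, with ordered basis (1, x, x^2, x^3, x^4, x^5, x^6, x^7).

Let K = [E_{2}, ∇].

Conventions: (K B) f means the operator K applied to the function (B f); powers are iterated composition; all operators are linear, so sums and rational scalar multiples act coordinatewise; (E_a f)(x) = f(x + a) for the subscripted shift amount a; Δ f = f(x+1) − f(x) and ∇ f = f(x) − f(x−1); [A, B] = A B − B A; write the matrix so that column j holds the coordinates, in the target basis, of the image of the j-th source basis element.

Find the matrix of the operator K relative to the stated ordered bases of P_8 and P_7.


image of 1: 0
image of x: 0
image of x^2: 0
image of x^3: 0
image of x^4: 0
image of x^5: 0
image of x^6: 0
image of x^7: 0
image of x^8: 0
each image's coordinates form column j of the matrix

the matrix is [[0, 0, 0, 0, 0, 0, 0, 0, 0]; [0, 0, 0, 0, 0, 0, 0, 0, 0]; [0, 0, 0, 0, 0, 0, 0, 0, 0]; [0, 0, 0, 0, 0, 0, 0, 0, 0]; [0, 0, 0, 0, 0, 0, 0, 0, 0]; [0, 0, 0, 0, 0, 0, 0, 0, 0]; [0, 0, 0, 0, 0, 0, 0, 0, 0]; [0, 0, 0, 0, 0, 0, 0, 0, 0]] (rows listed top to bottom)


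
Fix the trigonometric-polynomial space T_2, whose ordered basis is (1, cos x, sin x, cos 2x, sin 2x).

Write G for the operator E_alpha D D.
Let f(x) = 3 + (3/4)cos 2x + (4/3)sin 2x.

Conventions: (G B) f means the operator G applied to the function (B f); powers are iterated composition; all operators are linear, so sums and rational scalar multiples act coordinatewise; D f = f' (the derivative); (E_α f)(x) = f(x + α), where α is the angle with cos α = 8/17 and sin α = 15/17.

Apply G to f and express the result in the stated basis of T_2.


the image equals g(x) = -(797/289)cos 2x + (4736/867)sin 2x

D f = (8/3)cos 2x - (3/2)sin 2x
D D f = -3cos 2x - (16/3)sin 2x
E_alpha D D f = -(797/289)cos 2x + (4736/867)sin 2x


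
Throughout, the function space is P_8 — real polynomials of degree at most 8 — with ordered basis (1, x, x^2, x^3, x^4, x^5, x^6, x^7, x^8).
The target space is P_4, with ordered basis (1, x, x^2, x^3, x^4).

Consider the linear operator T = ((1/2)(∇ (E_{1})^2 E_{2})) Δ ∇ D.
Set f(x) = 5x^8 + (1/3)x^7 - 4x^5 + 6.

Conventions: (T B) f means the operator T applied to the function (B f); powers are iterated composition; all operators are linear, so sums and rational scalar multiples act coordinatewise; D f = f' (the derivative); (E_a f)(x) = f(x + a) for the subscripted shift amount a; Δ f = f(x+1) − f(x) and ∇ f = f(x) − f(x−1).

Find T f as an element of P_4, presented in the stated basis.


D f = 40x^7 + (7/3)x^6 - 20x^4
∇ D f = 280x^6 - 826x^5 + 1365x^4 - (4300/3)x^3 + 925x^2 - 346x + 173/3
Δ (∇ D) f = 1680x^5 + 70x^4 + 2800x^3 - 170x^2 + 560x - 106/3
E_{2} Δ (∇ D) f = 1680x^5 + 16870x^4 + 70560x^3 + 152710x^2 + 170120x + 233054/3
E_{1} E_{2} Δ (∇ D) f = 1680x^5 + 25270x^4 + 154840x^3 + 482410x^2 + 763100x + 1468874/3
E_{1} E_{1} E_{2} Δ (∇ D) f = 1680x^5 + 33670x^4 + 272720x^3 + 1115350x^2 + 2301920x + 5750774/3
∇ (E_{1})^2 E_{2} Δ (∇ D) f = 8400x^4 + 117880x^3 + 632940x^2 + 1538820x + 1427300
((1/2)(∇ (E_{1})^2 E_{2})) Δ (∇ D) f = 4200x^4 + 58940x^3 + 316470x^2 + 769410x + 713650

the result is g(x) = 4200x^4 + 58940x^3 + 316470x^2 + 769410x + 713650


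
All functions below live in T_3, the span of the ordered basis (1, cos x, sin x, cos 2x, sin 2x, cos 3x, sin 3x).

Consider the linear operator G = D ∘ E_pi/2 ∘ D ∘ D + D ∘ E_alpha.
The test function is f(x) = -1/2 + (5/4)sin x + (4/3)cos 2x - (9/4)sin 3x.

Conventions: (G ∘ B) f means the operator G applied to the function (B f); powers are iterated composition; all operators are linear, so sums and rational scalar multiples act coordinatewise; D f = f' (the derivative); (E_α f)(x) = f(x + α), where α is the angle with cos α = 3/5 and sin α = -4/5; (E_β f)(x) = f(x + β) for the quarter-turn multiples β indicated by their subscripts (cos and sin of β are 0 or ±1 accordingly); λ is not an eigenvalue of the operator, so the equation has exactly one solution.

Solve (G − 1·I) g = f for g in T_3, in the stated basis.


write g with unknown coordinates in the stated basis and equate coefficients in (G − 1·I) g = f
solving from the highest basis element down gives g = 1/2 - (3/4)cos x + sin x + (92/4215)cos 2x + (248/1405)sin 2x - (3159/366932)cos 3x + (7578/91733)sin 3x
check: G g = -(3/4)cos x + (9/4)sin x + (1904/1405)cos 2x + (248/1405)sin 2x - (3159/366932)cos 3x - (795285/366932)sin 3x
so G g − 1·g = -1/2 + (5/4)sin x + (4/3)cos 2x - (9/4)sin 3x = f ✓

the image equals g(x) = 1/2 - (3/4)cos x + sin x + (92/4215)cos 2x + (248/1405)sin 2x - (3159/366932)cos 3x + (7578/91733)sin 3x
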